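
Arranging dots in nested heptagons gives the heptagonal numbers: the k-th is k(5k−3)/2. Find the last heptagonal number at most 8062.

8037

Solve n(5n−3)/2 ≤ 8062 for integer n.
n = 57 gives 8037 ≤ 8062, while n = 58 gives 8323 > 8062; so the answer is 8037.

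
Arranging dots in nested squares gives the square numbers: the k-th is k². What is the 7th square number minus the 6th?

13

n² − (n−1)² = 2n − 1, so 7² − 6² = 2·7 − 1 = 13.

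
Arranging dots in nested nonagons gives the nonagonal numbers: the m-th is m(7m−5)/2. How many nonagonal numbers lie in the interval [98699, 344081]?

145

The n-th nonagonal number is n(7n−5)/2.
Smallest index with value ≥ 98699: n = 169 (giving 99541).
Largest index with value ≤ 344081: n = 313 (giving 342109).
Indices 169 through 313: 145 terms.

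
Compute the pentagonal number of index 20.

590

20·(3·20 − 1)/2 = 20·59/2 = 590.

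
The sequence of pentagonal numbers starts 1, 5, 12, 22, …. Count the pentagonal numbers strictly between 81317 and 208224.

139

The n-th pentagonal number is n(3n−1)/2.
Smallest index with value > 81317: n = 234 (giving 82017).
Largest index with value < 208224: n = 372 (giving 207390).
Indices 234 through 372: 139 terms.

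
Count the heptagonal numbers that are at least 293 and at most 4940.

The n-th heptagonal number is n(5n−3)/2.
Smallest index with value ≥ 293: n = 12 (giving 342).
Largest index with value ≤ 4940: n = 44 (giving 4774).
Indices 12 through 44: 33 terms.

33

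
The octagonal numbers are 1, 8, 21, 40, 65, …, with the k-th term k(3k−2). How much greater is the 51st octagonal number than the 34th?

4301

51·(3·51 − 2) = 7701 and 34·(3·34 − 2) = 3400.
Difference: 7701 − 3400 = 4301.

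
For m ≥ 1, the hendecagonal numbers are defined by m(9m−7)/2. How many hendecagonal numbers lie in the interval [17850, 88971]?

78

The n-th hendecagonal number is n(9n−7)/2.
Smallest index with value ≥ 17850: n = 64 (giving 18208).
Largest index with value ≤ 88971: n = 141 (giving 88971).
Indices 64 through 141: 78 terms.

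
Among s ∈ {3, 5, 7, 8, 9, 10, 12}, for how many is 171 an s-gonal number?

s = 3: P(3, 18) = 171. ✓
s = 5: P(5, 10) = 145 and P(5, 11) = 176; 171 is not s-gonal.
s = 7: P(7, 8) = 148 and P(7, 9) = 189; 171 is not s-gonal.
s = 8: P(8, 7) = 133 and P(8, 8) = 176; 171 is not s-gonal.
s = 9: P(9, 7) = 154 and P(9, 8) = 204; 171 is not s-gonal.
s = 10: P(10, 6) = 126 and P(10, 7) = 175; 171 is not s-gonal.
s = 12: P(12, 6) = 156 and P(12, 7) = 217; 171 is not s-gonal.
Hits: s ∈ {3} → 1.

1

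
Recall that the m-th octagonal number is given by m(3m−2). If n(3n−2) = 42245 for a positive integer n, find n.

119

Set n(3n−2) = 42245, giving 3n² − 2n − 42245 = 0.
So n = (2 + 712) / 6 = 714/6 = 119.
Check: 119·(3·119 − 2) = 42245. ✓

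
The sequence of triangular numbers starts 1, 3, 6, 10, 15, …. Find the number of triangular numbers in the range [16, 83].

The n-th triangular number is n(n+1)/2.
Smallest index with value ≥ 16: n = 6 (giving 21).
Largest index with value ≤ 83: n = 12 (giving 78).
Indices 6 through 12: 7 terms.

7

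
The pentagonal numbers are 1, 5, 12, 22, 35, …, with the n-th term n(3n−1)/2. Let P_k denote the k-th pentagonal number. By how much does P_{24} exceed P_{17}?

24·(3·24 − 1)/2 = 852 and 17·(3·17 − 1)/2 = 425.
Difference: 852 − 425 = 427.

427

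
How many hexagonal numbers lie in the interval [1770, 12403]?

The n-th hexagonal number is n(2n−1).
Smallest index with value ≥ 1770: n = 30 (giving 1770).
Largest index with value ≤ 12403: n = 79 (giving 12403).
Indices 30 through 79: 50 terms.

50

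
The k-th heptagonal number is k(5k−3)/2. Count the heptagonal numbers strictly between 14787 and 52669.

68

The n-th heptagonal number is n(5n−3)/2.
Smallest index with value > 14787: n = 78 (giving 15093).
Largest index with value < 52669: n = 145 (giving 52345).
Indices 78 through 145: 68 terms.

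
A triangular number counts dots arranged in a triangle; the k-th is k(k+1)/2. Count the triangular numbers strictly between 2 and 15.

3

The n-th triangular number is n(n+1)/2.
Smallest index with value > 2: n = 2 (giving 3).
Largest index with value < 15: n = 4 (giving 10).
Indices 2 through 4: 3 terms.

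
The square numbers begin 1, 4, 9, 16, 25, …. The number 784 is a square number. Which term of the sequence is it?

28

We need n² = 784, so n = √784 = 28.
Check: 28² = 784. ✓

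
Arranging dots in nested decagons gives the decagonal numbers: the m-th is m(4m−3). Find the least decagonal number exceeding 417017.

Solve n(4n−3) > 417017 for integer n.
The largest n with value ≤ 417017 is 323 (since 416347 ≤ 417017 < 418932), so the first above is n = 324, value 418932.

418932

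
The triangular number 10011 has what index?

141

Set n(n+1)/2 = 10011, giving n² + n − 20022 = 0.
The discriminant is 1 + 8·10011 = 80089, and √80089 = 283.
So n = (-1 + 283) / 2 = 282/2 = 141.
Check: 141·142/2 = 10011. ✓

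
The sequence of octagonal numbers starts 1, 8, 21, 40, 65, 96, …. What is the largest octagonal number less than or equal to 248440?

Solve n(3n−2) ≤ 248440 for integer n.
n = 288 gives 248256 ≤ 248440, while n = 289 gives 249985 > 248440; so the answer is 248256.

248256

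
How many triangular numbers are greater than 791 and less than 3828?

47

The n-th triangular number is n(n+1)/2.
Smallest index with value > 791: n = 40 (giving 820).
Largest index with value < 3828: n = 86 (giving 3741).
Indices 40 through 86: 47 terms.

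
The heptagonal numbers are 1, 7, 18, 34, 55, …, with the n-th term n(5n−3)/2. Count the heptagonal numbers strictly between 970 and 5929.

28

The n-th heptagonal number is n(5n−3)/2.
Smallest index with value > 970: n = 21 (giving 1071).
Largest index with value < 5929: n = 48 (giving 5688).
Indices 21 through 48: 28 terms.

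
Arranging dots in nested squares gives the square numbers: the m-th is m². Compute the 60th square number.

The 60th square number is n² with n = 60.
60² = 3600.

3600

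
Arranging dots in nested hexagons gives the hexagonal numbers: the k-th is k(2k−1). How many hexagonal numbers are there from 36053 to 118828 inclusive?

110

The n-th hexagonal number is n(2n−1).
Smallest index with value ≥ 36053: n = 135 (giving 36315).
Largest index with value ≤ 118828: n = 244 (giving 118828).
Indices 135 through 244: 110 terms.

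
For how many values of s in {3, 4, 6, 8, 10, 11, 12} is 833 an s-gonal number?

2

s = 3: P(3, 40) = 820 and P(3, 41) = 861; 833 is not s-gonal.
s = 4: P(4, 28) = 784 and P(4, 29) = 841; 833 is not s-gonal.
s = 6: P(6, 20) = 780 and P(6, 21) = 861; 833 is not s-gonal.
s = 8: P(8, 17) = 833. ✓
s = 10: P(10, 14) = 742 and P(10, 15) = 855; 833 is not s-gonal.
s = 11: P(11, 14) = 833. ✓
s = 12: P(12, 13) = 793 and P(12, 14) = 924; 833 is not s-gonal.
Hits: s ∈ {8, 11} → 2.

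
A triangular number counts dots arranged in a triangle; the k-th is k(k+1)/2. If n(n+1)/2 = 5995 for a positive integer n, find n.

109

Set n(n+1)/2 = 5995, giving n² + n − 11990 = 0.
The discriminant is 1 + 8·5995 = 47961, and √47961 = 219.
So n = (-1 + 219) / 2 = 218/2 = 109.
Check: 109·110/2 = 5995. ✓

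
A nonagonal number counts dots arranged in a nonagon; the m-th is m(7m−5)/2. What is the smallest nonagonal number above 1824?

1956

Solve n(7n−5)/2 > 1824 for integer n.
The largest n with value ≤ 1824 is 23 (since 1794 ≤ 1824 < 1956), so the first above is n = 24, value 1956.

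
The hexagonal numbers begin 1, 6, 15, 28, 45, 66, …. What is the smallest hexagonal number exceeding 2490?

2556

Solve n(2n−1) > 2490 for integer n.
The largest n with value ≤ 2490 is 35 (since 2415 ≤ 2490 < 2556), so the first above is n = 36, value 2556.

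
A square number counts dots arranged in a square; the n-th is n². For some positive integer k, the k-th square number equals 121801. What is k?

349

We need n² = 121801, so n = √121801 = 349.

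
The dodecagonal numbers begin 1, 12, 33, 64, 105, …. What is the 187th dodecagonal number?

174097

187·(5·187 − 4) = 187·931 = 174097.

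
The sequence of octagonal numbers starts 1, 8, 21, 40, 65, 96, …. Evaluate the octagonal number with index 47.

6533

The 47th octagonal number is n(3n−2) with n = 47.
47·(3·47 − 2) = 47·139 = 6533.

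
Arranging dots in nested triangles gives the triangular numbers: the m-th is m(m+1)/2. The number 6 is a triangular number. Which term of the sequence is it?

3

Set n(n+1)/2 = 6, giving n² + n − 12 = 0.
So n = (-1 + 7) / 2 = 6/2 = 3.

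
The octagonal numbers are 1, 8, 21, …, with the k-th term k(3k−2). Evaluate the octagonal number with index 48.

The 48th octagonal number is n(3n−2) with n = 48.
48·(3·48 − 2) = 48·142 = 6816.

6816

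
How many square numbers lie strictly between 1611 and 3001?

14

The n-th square number is n².
Smallest index with value > 1611: n = 41 (giving 1681).
Largest index with value < 3001: n = 54 (giving 2916).
Indices 41 through 54: 14 terms.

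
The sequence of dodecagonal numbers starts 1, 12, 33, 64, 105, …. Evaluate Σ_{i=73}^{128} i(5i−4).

Σ i(5i−4) = 5Σi² − 4Σi over i = 73..128.
Σi = 8256 − 2628 = 5628 and Σi² = 707264 − 127020 = 580244.
5·580244 − 4·5628 = 2878708.

2878708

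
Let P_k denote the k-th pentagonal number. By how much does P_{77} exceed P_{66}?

2354

77·(3·77 − 1)/2 = 8855 and 66·(3·66 − 1)/2 = 6501.
Difference: 8855 − 6501 = 2354.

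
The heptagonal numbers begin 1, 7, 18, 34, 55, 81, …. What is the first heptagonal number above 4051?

4141

Solve n(5n−3)/2 > 4051 for integer n.
The largest n with value ≤ 4051 is 40 (since 3940 ≤ 4051 < 4141), so the first above is n = 41, value 4141.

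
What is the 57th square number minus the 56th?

113

n² − (n−1)² = 2n − 1, so 57² − 56² = 2·57 − 1 = 113.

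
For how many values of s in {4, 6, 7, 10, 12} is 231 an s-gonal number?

1

s = 4: P(4, 15) = 225 and P(4, 16) = 256; 231 is not s-gonal.
s = 6: P(6, 11) = 231. ✓
s = 7: P(7, 9) = 189 and P(7, 10) = 235; 231 is not s-gonal.
s = 10: P(10, 7) = 175 and P(10, 8) = 232; 231 is not s-gonal.
s = 12: P(12, 7) = 217 and P(12, 8) = 288; 231 is not s-gonal.
Hits: s ∈ {6} → 1.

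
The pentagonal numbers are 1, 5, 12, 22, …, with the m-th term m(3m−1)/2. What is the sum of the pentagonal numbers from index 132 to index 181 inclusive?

1848625

Σ i(3i−1)/2 = (3Σi² − Σi) / 2 over i = 132..181.
Σi = 16471 − 8646 = 7825 and Σi² = 1992991 − 757966 = 1235025.
(3·1235025 − 1·7825) / 2 = 3697250/2 = 1848625.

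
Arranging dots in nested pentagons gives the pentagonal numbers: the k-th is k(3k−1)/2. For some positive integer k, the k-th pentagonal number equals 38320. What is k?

Set n(3n−1)/2 = 38320, giving 3n² − n − 76640 = 0.
The discriminant is 1 + 24·38320 = 919681, and √919681 = 959.
So n = (1 + 959) / 6 = 960/6 = 160.

160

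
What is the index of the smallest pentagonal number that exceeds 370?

16

Solve n(3n−1)/2 > 370 for integer n.
The largest n with value ≤ 370 is 15 (since 330 ≤ 370 < 376), so the first above is n = 16, value 376.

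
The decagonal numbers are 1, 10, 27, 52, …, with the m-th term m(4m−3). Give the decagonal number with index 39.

5967

39·(4·39 − 3) = 39·153 = 5967.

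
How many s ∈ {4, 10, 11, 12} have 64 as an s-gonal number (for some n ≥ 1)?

s = 4: P(4, 8) = 64. ✓
s = 10: P(10, 4) = 52 and P(10, 5) = 85; 64 is not s-gonal.
s = 11: P(11, 4) = 58 and P(11, 5) = 95; 64 is not s-gonal.
s = 12: P(12, 4) = 64. ✓
Hits: s ∈ {4, 12} → 2.

2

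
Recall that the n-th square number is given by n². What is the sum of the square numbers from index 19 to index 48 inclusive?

Σ_{i=19}^{48} i² = 38024 − 2109 = 35915.

35915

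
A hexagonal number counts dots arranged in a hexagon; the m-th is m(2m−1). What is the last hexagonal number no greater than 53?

Solve n(2n−1) ≤ 53 for integer n.
n = 5 gives 45 ≤ 53, while n = 6 gives 66 > 53; so the answer is 45.

45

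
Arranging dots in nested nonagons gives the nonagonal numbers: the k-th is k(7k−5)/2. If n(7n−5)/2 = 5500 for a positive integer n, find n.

Set n(7n−5)/2 = 5500, giving 7n² − 5n − 11000 = 0.
The discriminant is 25 + 56·5500 = 308025, and √308025 = 555.
So n = (5 + 555) / 14 = 560/14 = 40.
Check: 40·(7·40 − 5)/2 = 5500. ✓

40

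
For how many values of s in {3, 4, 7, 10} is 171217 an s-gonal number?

s = 3: P(3, 584) = 170820 and P(3, 585) = 171405; 171217 is not s-gonal.
s = 4: P(4, 413) = 170569 and P(4, 414) = 171396; 171217 is not s-gonal.
s = 7: P(7, 262) = 171217. ✓
s = 10: P(10, 207) = 170775 and P(10, 208) = 172432; 171217 is not s-gonal.
Hits: s ∈ {7} → 1.

1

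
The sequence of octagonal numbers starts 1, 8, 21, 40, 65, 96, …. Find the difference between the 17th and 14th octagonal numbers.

17·(3·17 − 2) = 833 and 14·(3·14 − 2) = 560.
Difference: 833 − 560 = 273.

273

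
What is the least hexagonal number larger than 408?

435

Solve n(2n−1) > 408 for integer n.
The largest n with value ≤ 408 is 14 (since 378 ≤ 408 < 435), so the first above is n = 15, value 435.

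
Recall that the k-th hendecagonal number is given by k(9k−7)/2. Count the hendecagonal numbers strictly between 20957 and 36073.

The n-th hendecagonal number is n(9n−7)/2.
Smallest index with value > 20957: n = 69 (giving 21183).
Largest index with value < 36073: n = 89 (giving 35333).
Indices 69 through 89: 21 terms.

21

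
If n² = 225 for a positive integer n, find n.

We need n² = 225, so n = √225 = 15.

15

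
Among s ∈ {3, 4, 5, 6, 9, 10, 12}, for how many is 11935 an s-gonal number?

s = 3: P(3, 154) = 11935. ✓
s = 4: P(4, 109) = 11881 and P(4, 110) = 12100; 11935 is not s-gonal.
s = 5: P(5, 89) = 11837 and P(5, 90) = 12105; 11935 is not s-gonal.
s = 6: P(6, 77) = 11781 and P(6, 78) = 12090; 11935 is not s-gonal.
s = 9: P(9, 58) = 11629 and P(9, 59) = 12036; 11935 is not s-gonal.
s = 10: P(10, 55) = 11935. ✓
s = 12: P(12, 49) = 11809 and P(12, 50) = 12300; 11935 is not s-gonal.
Hits: s ∈ {3, 10} → 2.

2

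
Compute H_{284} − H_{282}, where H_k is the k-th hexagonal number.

284·(2·284 − 1) = 161028 and 282·(2·282 − 1) = 158766.
Difference: 161028 − 158766 = 2262.

2262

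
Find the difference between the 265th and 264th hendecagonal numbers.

Consecutive hendecagonal numbers differ by 9n − 8: here 9·265 − 8 = 2377.

2377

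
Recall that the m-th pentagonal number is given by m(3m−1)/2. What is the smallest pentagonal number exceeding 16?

22

Solve n(3n−1)/2 > 16 for integer n.
The largest n with value ≤ 16 is 3 (since 12 ≤ 16 < 22), so the first above is n = 4, value 22.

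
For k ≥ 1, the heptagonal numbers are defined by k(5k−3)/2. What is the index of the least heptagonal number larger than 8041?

Solve n(5n−3)/2 > 8041 for integer n.
The largest n with value ≤ 8041 is 57 (since 8037 ≤ 8041 < 8323), so the first above is n = 58, value 8323.

58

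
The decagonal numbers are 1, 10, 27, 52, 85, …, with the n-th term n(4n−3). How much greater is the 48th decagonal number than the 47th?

Consecutive decagonal numbers differ by 8n − 7: here 8·48 − 7 = 377.

377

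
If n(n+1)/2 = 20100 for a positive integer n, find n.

Set n(n+1)/2 = 20100, giving n² + n − 40200 = 0.
So n = (-1 + 401) / 2 = 400/2 = 200.

200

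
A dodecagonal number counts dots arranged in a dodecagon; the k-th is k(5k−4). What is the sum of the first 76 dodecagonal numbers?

734426

Σ i(5i−4) = 5Σi² − 4Σi over i = 1..76.
Σi = 2926 and Σi² = 149226.
5·149226 − 4·2926 = 734426.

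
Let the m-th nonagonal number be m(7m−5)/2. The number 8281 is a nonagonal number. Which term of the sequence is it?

Set n(7n−5)/2 = 8281, giving 7n² − 5n − 16562 = 0.
The discriminant is 25 + 56·8281 = 463761, and √463761 = 681.
So n = (5 + 681) / 14 = 686/14 = 49.

49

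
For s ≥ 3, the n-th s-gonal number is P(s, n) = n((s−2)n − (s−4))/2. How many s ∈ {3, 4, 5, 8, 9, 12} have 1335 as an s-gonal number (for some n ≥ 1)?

s = 3: P(3, 51) = 1326 and P(3, 52) = 1378; 1335 is not s-gonal.
s = 4: P(4, 36) = 1296 and P(4, 37) = 1369; 1335 is not s-gonal.
s = 5: P(5, 30) = 1335. ✓
s = 8: P(8, 21) = 1281 and P(8, 22) = 1408; 1335 is not s-gonal.
s = 9: P(9, 19) = 1216 and P(9, 20) = 1350; 1335 is not s-gonal.
s = 12: P(12, 16) = 1216 and P(12, 17) = 1377; 1335 is not s-gonal.
Hits: s ∈ {5} → 1.

1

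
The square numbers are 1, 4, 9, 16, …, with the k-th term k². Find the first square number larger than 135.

144

Solve n² > 135 for integer n.
The largest n with value ≤ 135 is 11 (since 121 ≤ 135 < 144), so the first above is n = 12, value 144.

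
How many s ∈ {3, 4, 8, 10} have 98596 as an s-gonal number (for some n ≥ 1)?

1

s = 3: P(3, 443) = 98346 and P(3, 444) = 98790; 98596 is not s-gonal.
s = 4: P(4, 314) = 98596. ✓
s = 8: P(8, 181) = 97921 and P(8, 182) = 99008; 98596 is not s-gonal.
s = 10: P(10, 157) = 98125 and P(10, 158) = 99382; 98596 is not s-gonal.
Hits: s ∈ {4} → 1.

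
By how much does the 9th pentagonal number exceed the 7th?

47

9·(3·9 − 1)/2 = 117 and 7·(3·7 − 1)/2 = 70.
Difference: 117 − 70 = 47.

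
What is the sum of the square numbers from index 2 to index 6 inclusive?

90

Σ_{i=2}^{6} i² = 91 − 1 = 90.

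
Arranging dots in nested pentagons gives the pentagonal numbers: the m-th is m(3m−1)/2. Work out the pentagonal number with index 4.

4·(3·4 − 1)/2 = 4·11/2 = 22.

22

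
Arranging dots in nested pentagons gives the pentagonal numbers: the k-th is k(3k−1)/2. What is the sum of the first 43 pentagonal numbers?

Σ i(3i−1)/2 = (3Σi² − Σi) / 2 over i = 1..43.
Σi = 946 and Σi² = 27434.
(3·27434 − 1·946) / 2 = 81356/2 = 40678.

40678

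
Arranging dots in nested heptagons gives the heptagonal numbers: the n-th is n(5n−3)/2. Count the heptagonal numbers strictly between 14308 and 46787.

62

The n-th heptagonal number is n(5n−3)/2.
Smallest index with value > 14308: n = 76 (giving 14326).
Largest index with value < 46787: n = 137 (giving 46717).
Indices 76 through 137: 62 terms.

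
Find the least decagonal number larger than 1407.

Solve n(4n−3) > 1407 for integer n.
The largest n with value ≤ 1407 is 19 (since 1387 ≤ 1407 < 1540), so the first above is n = 20, value 1540.

1540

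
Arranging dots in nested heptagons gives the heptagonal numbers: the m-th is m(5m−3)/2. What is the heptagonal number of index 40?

3940

The 40th heptagonal number is n(5n−3)/2 with n = 40.
40·(5·40 − 3)/2 = 40·197/2 = 3940.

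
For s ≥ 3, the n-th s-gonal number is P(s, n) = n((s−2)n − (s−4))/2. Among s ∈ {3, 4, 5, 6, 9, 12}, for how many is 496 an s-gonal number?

2

s = 3: P(3, 31) = 496. ✓
s = 4: P(4, 22) = 484 and P(4, 23) = 529; 496 is not s-gonal.
s = 5: P(5, 18) = 477 and P(5, 19) = 532; 496 is not s-gonal.
s = 6: P(6, 16) = 496. ✓
s = 9: P(9, 12) = 474 and P(9, 13) = 559; 496 is not s-gonal.
s = 12: P(12, 10) = 460 and P(12, 11) = 561; 496 is not s-gonal.
Hits: s ∈ {3, 6} → 2.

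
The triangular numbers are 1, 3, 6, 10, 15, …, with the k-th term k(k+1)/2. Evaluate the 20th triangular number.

210

The 20th triangular number is n(n+1)/2 with n = 20.
20·21/2 = 420/2 = 210.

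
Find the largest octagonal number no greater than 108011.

Solve n(3n−2) ≤ 108011 for integer n.
n = 190 gives 107920 ≤ 108011, while n = 191 gives 109061 > 108011; so the answer is 107920.

107920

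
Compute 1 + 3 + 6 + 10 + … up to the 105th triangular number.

Σ i(i+1)/2 = (Σi² + Σi) / 2 over i = 1..105.
Σi = 5565 and Σi² = 391405.
(1·391405 + 1·5565) / 2 = 396970/2 = 198485.

198485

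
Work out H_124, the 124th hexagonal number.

The 124th hexagonal number is n(2n−1) with n = 124.
124·(2·124 − 1) = 124·247 = 30628.

30628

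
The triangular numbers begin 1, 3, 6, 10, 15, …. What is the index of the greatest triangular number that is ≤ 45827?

302

Solve n(n+1)/2 ≤ 45827 for integer n.
n = 302 gives 45753 ≤ 45827, while n = 303 gives 46056 > 45827; so the answer is index 302.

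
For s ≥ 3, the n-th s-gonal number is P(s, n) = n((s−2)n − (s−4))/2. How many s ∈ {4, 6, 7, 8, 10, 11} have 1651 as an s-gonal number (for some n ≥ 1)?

1

s = 4: P(4, 40) = 1600 and P(4, 41) = 1681; 1651 is not s-gonal.
s = 6: P(6, 28) = 1540 and P(6, 29) = 1653; 1651 is not s-gonal.
s = 7: P(7, 26) = 1651. ✓
s = 8: P(8, 23) = 1541 and P(8, 24) = 1680; 1651 is not s-gonal.
s = 10: P(10, 20) = 1540 and P(10, 21) = 1701; 1651 is not s-gonal.
s = 11: P(11, 19) = 1558 and P(11, 20) = 1730; 1651 is not s-gonal.
Hits: s ∈ {7} → 1.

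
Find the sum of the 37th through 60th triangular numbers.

Σ i(i+1)/2 = (Σi² + Σi) / 2 over i = 37..60.
Σi = 1830 − 666 = 1164 and Σi² = 73810 − 16206 = 57604.
(1·57604 + 1·1164) / 2 = 58768/2 = 29384.

29384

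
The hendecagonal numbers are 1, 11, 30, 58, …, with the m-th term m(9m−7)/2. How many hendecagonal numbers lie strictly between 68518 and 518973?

The n-th hendecagonal number is n(9n−7)/2.
Smallest index with value > 68518: n = 124 (giving 68758).
Largest index with value < 518973: n = 339 (giving 515958).
Indices 124 through 339: 216 terms.

216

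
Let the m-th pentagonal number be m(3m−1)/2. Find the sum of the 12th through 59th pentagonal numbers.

103704

Σ i(3i−1)/2 = (3Σi² − Σi) / 2 over i = 12..59.
Σi = 1770 − 66 = 1704 and Σi² = 70210 − 506 = 69704.
(3·69704 − 1·1704) / 2 = 207408/2 = 103704.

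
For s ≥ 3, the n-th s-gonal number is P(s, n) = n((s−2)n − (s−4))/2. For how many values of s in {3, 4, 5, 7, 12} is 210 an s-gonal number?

s = 3: P(3, 20) = 210. ✓
s = 4: P(4, 14) = 196 and P(4, 15) = 225; 210 is not s-gonal.
s = 5: P(5, 12) = 210. ✓
s = 7: P(7, 9) = 189 and P(7, 10) = 235; 210 is not s-gonal.
s = 12: P(12, 6) = 156 and P(12, 7) = 217; 210 is not s-gonal.
Hits: s ∈ {3, 5} → 2.

2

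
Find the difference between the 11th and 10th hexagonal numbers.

41

Consecutive hexagonal numbers differ by 4n − 3: here 4·11 − 3 = 41.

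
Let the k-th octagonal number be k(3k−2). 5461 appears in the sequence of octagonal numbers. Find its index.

43

Set n(3n−2) = 5461, giving 3n² − 2n − 5461 = 0.
The discriminant is 4 + 12·5461 = 65536, and √65536 = 256.
So n = (2 + 256) / 6 = 258/6 = 43.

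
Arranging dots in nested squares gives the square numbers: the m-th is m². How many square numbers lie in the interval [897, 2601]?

The n-th square number is n².
Smallest index with value ≥ 897: n = 30 (giving 900).
Largest index with value ≤ 2601: n = 51 (giving 2601).
Indices 30 through 51: 22 terms.

22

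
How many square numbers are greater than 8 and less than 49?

4

The n-th square number is n².
Smallest index with value > 8: n = 3 (giving 9).
Largest index with value < 49: n = 6 (giving 36).
Indices 3 through 6: 4 terms.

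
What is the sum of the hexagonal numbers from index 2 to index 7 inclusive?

251

Σ i(2i−1) = 2Σi² − Σi over i = 2..7.
Σi = 28 − 1 = 27 and Σi² = 140 − 1 = 139.
2·139 − 1·27 = 251.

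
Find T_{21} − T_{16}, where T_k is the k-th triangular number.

95

21·22/2 = 231 and 16·17/2 = 136.
Difference: 231 − 136 = 95.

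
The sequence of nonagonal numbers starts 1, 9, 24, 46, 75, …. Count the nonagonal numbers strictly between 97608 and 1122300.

The n-th nonagonal number is n(7n−5)/2.
Smallest index with value > 97608: n = 168 (giving 98364).
Largest index with value < 1122300: n = 566 (giving 1119831).
Indices 168 through 566: 399 terms.

399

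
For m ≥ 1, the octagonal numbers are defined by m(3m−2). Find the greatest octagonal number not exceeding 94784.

Solve n(3n−2) ≤ 94784 for integer n.
n = 178 gives 94696 ≤ 94784, while n = 179 gives 95765 > 94784; so the answer is 94696.

94696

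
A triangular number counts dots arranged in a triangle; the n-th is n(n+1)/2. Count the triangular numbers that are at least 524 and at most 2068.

The n-th triangular number is n(n+1)/2.
Smallest index with value ≥ 524: n = 32 (giving 528).
Largest index with value ≤ 2068: n = 63 (giving 2016).
Indices 32 through 63: 32 terms.

32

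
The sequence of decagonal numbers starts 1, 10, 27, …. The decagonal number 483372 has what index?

Set n(4n−3) = 483372, giving 4n² − 3n − 483372 = 0.
The discriminant is 9 + 16·483372 = 7733961, and √7733961 = 2781.
So n = (3 + 2781) / 8 = 2784/8 = 348.
Check: 348·(4·348 − 3) = 483372. ✓

348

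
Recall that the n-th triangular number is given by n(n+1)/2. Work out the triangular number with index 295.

The 295th triangular number is n(n+1)/2 with n = 295.
295·296/2 = 87320/2 = 43660.

43660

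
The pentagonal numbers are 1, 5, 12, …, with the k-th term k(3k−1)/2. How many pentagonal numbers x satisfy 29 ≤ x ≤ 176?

7

The n-th pentagonal number is n(3n−1)/2.
Smallest index with value ≥ 29: n = 5 (giving 35).
Largest index with value ≤ 176: n = 11 (giving 176).
Indices 5 through 11: 7 terms.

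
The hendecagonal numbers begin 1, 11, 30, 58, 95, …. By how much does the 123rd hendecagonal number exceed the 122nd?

1099

Consecutive hendecagonal numbers differ by 9n − 8: here 9·123 − 8 = 1099.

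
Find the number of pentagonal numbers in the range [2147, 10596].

The n-th pentagonal number is n(3n−1)/2.
Smallest index with value ≥ 2147: n = 38 (giving 2147).
Largest index with value ≤ 10596: n = 84 (giving 10542).
Indices 38 through 84: 47 terms.

47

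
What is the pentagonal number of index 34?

34·(3·34 − 1)/2 = 34·101/2 = 1717.

1717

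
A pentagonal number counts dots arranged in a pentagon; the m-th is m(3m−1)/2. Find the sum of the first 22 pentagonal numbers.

Σ i(3i−1)/2 = (3Σi² − Σi) / 2 over i = 1..22.
Σi = 253 and Σi² = 3795.
(3·3795 − 1·253) / 2 = 11132/2 = 5566.

5566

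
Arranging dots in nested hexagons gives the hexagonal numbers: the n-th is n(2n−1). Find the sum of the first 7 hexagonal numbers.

252

Σ i(2i−1) = 2Σi² − Σi over i = 1..7.
Σi = 28 and Σi² = 140.
2·140 − 1·28 = 252.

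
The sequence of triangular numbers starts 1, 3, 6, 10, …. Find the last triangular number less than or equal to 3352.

3321

Solve n(n+1)/2 ≤ 3352 for integer n.
n = 81 gives 3321 ≤ 3352, while n = 82 gives 3403 > 3352; so the answer is 3321.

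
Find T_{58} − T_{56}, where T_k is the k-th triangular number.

115

58·59/2 = 1711 and 56·57/2 = 1596.
Difference: 1711 − 1596 = 115.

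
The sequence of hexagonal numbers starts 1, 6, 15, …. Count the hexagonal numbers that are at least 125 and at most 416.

The n-th hexagonal number is n(2n−1).
Smallest index with value ≥ 125: n = 9 (giving 153).
Largest index with value ≤ 416: n = 14 (giving 378).
Indices 9 through 14: 6 terms.

6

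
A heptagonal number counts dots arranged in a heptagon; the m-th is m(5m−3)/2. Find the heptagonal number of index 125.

The 125th heptagonal number is n(5n−3)/2 with n = 125.
125·(5·125 − 3)/2 = 125·622/2 = 125·311 = 38875.

38875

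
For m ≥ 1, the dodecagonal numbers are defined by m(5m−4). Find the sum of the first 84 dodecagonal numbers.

Σ i(5i−4) = 5Σi² − 4Σi over i = 1..84.
Σi = 3570 and Σi² = 201110.
5·201110 − 4·3570 = 991270.

991270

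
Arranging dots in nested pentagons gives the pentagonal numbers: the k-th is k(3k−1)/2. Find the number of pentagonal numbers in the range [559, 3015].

26

The n-th pentagonal number is n(3n−1)/2.
Smallest index with value ≥ 559: n = 20 (giving 590).
Largest index with value ≤ 3015: n = 45 (giving 3015).
Indices 20 through 45: 26 terms.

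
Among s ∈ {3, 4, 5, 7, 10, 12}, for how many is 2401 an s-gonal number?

1

s = 3: P(3, 68) = 2346 and P(3, 69) = 2415; 2401 is not s-gonal.
s = 4: P(4, 49) = 2401. ✓
s = 5: P(5, 40) = 2380 and P(5, 41) = 2501; 2401 is not s-gonal.
s = 7: P(7, 31) = 2356 and P(7, 32) = 2512; 2401 is not s-gonal.
s = 10: P(10, 24) = 2232 and P(10, 25) = 2425; 2401 is not s-gonal.
s = 12: P(12, 22) = 2332 and P(12, 23) = 2553; 2401 is not s-gonal.
Hits: s ∈ {4} → 1.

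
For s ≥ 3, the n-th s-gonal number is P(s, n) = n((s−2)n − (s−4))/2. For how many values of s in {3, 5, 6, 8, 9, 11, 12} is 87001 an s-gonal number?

1

s = 3: P(3, 416) = 86736 and P(3, 417) = 87153; 87001 is not s-gonal.
s = 5: P(5, 241) = 87001. ✓
s = 6: P(6, 208) = 86320 and P(6, 209) = 87153; 87001 is not s-gonal.
s = 8: P(8, 170) = 86360 and P(8, 171) = 87381; 87001 is not s-gonal.
s = 9: P(9, 158) = 86979 and P(9, 159) = 88086; 87001 is not s-gonal.
s = 11: P(11, 139) = 86458 and P(11, 140) = 87710; 87001 is not s-gonal.
s = 12: P(12, 132) = 86592 and P(12, 133) = 87913; 87001 is not s-gonal.
Hits: s ∈ {5} → 1.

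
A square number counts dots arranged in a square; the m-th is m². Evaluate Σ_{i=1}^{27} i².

6930

Σ_{i=1}^{27} i² = 27·28·55/6 = 6930.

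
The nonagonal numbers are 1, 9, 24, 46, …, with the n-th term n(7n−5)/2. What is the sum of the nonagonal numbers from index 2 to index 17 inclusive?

Σ i(7i−5)/2 = (7Σi² − 5Σi) / 2 over i = 2..17.
Σi = 153 − 1 = 152 and Σi² = 1785 − 1 = 1784.
(7·1784 − 5·152) / 2 = 11728/2 = 5864.

5864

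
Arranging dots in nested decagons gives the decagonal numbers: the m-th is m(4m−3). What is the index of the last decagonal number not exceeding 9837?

Solve n(4n−3) ≤ 9837 for integer n.
n = 49 gives 9457 ≤ 9837, while n = 50 gives 9850 > 9837; so the answer is index 49.

49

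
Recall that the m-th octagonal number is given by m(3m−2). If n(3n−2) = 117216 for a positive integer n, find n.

198

Set n(3n−2) = 117216, giving 3n² − 2n − 117216 = 0.
So n = (2 + 1186) / 6 = 1188/6 = 198.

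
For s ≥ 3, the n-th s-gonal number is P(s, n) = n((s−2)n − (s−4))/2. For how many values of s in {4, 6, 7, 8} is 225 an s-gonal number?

s = 4: P(4, 15) = 225. ✓
s = 6: P(6, 10) = 190 and P(6, 11) = 231; 225 is not s-gonal.
s = 7: P(7, 9) = 189 and P(7, 10) = 235; 225 is not s-gonal.
s = 8: P(8, 9) = 225. ✓
Hits: s ∈ {4, 8} → 2.

2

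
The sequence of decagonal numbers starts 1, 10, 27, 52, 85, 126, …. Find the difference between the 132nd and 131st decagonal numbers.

1049

Consecutive decagonal numbers differ by 8n − 7: here 8·132 − 7 = 1049.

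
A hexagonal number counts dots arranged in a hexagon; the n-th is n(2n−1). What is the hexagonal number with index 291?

The 291st hexagonal number is n(2n−1) with n = 291.
291·(2·291 − 1) = 291·581 = 169071.

169071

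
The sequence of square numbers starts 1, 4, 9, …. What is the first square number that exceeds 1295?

1296

Solve n² > 1295 for integer n.
The largest n with value ≤ 1295 is 35 (since 1225 ≤ 1295 < 1296), so the first above is n = 36, value 1296.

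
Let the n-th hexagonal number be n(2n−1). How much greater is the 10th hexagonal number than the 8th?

10·(2·10 − 1) = 190 and 8·(2·8 − 1) = 120.
Difference: 190 − 120 = 70.

70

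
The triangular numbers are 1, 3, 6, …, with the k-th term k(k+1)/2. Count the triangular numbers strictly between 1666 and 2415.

11

The n-th triangular number is n(n+1)/2.
Smallest index with value > 1666: n = 58 (giving 1711).
Largest index with value < 2415: n = 68 (giving 2346).
Indices 58 through 68: 11 terms.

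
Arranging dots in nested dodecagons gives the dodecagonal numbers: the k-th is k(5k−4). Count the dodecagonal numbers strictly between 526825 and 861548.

90

The n-th dodecagonal number is n(5n−4).
Smallest index with value > 526825: n = 326 (giving 530076).
Largest index with value < 861548: n = 415 (giving 859465).
Indices 326 through 415: 90 terms.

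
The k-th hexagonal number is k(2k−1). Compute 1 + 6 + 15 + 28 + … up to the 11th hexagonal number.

Σ i(2i−1) = 2Σi² − Σi over i = 1..11.
Σi = 66 and Σi² = 506.
2·506 − 1·66 = 946.

946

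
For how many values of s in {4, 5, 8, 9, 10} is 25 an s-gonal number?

s = 4: P(4, 5) = 25. ✓
s = 5: P(5, 4) = 22 and P(5, 5) = 35; 25 is not s-gonal.
s = 8: P(8, 3) = 21 and P(8, 4) = 40; 25 is not s-gonal.
s = 9: P(9, 3) = 24 and P(9, 4) = 46; 25 is not s-gonal.
s = 10: P(10, 2) = 10 and P(10, 3) = 27; 25 is not s-gonal.
Hits: s ∈ {4} → 1.

1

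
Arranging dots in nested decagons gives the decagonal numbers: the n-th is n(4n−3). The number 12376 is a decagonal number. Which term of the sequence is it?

56

Set n(4n−3) = 12376, giving 4n² − 3n − 12376 = 0.
So n = (3 + 445) / 8 = 448/8 = 56.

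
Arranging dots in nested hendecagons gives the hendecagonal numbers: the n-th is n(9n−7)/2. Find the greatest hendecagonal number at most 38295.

Solve n(9n−7)/2 ≤ 38295 for integer n.
n = 92 gives 37766 ≤ 38295, while n = 93 gives 38595 > 38295; so the answer is 37766.

37766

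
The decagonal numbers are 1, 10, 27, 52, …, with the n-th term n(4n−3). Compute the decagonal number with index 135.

72495

The 135th decagonal number is n(4n−3) with n = 135.
135·(4·135 − 3) = 135·537 = 72495.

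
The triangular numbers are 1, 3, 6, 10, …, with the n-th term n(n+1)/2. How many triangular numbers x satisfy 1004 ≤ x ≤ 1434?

9

The n-th triangular number is n(n+1)/2.
Smallest index with value ≥ 1004: n = 45 (giving 1035).
Largest index with value ≤ 1434: n = 53 (giving 1431).
Indices 45 through 53: 9 terms.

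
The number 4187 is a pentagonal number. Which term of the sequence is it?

53

Set n(3n−1)/2 = 4187, giving 3n² − n − 8374 = 0.
The discriminant is 1 + 24·4187 = 100489, and √100489 = 317.
So n = (1 + 317) / 6 = 318/6 = 53.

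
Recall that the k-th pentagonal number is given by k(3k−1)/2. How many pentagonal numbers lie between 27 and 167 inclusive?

The n-th pentagonal number is n(3n−1)/2.
Smallest index with value ≥ 27: n = 5 (giving 35).
Largest index with value ≤ 167: n = 10 (giving 145).
Indices 5 through 10: 6 terms.

6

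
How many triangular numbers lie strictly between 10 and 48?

The n-th triangular number is n(n+1)/2.
Smallest index with value > 10: n = 5 (giving 15).
Largest index with value < 48: n = 9 (giving 45).
Indices 5 through 9: 5 terms.

5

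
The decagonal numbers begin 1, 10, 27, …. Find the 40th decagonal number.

6280

40·(4·40 − 3) = 40·157 = 6280.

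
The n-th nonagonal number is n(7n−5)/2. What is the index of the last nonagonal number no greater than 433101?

Solve n(7n−5)/2 ≤ 433101 for integer n.
n = 352 gives 432784 ≤ 433101, while n = 353 gives 435249 > 433101; so the answer is index 352.

352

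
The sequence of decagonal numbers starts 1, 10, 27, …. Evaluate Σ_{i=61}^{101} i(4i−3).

Σ i(4i−3) = 4Σi² − 3Σi over i = 61..101.
Σi = 5151 − 1830 = 3321 and Σi² = 348551 − 73810 = 274741.
4·274741 − 3·3321 = 1089001.

1089001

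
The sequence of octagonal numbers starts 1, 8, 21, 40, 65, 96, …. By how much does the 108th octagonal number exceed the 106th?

108·(3·108 − 2) = 34776 and 106·(3·106 − 2) = 33496.
Difference: 34776 − 33496 = 1280.

1280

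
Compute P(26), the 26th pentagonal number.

1001

The 26th pentagonal number is n(3n−1)/2 with n = 26.
26·(3·26 − 1)/2 = 26·77/2 = 1001.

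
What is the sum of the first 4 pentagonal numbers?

Σ i(3i−1)/2 = (3Σi² − Σi) / 2 over i = 1..4.
Σi = 10 and Σi² = 30.
(3·30 − 1·10) / 2 = 80/2 = 40.

40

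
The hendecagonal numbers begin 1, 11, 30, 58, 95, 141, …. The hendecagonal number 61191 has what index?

Set n(9n−7)/2 = 61191, giving 9n² − 7n − 122382 = 0.
The discriminant is 49 + 72·61191 = 4405801, and √4405801 = 2099.
So n = (7 + 2099) / 18 = 2106/18 = 117.
Check: 117·(9·117 − 7)/2 = 61191. ✓

117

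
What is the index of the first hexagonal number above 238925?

Solve n(2n−1) > 238925 for integer n.
The largest n with value ≤ 238925 is 345 (since 237705 ≤ 238925 < 239086), so the first above is n = 346, value 239086.

346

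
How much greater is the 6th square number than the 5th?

11

n² − (n−1)² = 2n − 1, so 6² − 5² = 2·6 − 1 = 11.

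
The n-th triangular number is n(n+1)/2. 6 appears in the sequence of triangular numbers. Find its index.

3

Set n(n+1)/2 = 6, giving n² + n − 12 = 0.
So n = (-1 + 7) / 2 = 6/2 = 3.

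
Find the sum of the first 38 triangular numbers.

9880

Σ i(i+1)/2 = (Σi² + Σi) / 2 over i = 1..38.
Σi = 741 and Σi² = 19019.
(1·19019 + 1·741) / 2 = 19760/2 = 9880.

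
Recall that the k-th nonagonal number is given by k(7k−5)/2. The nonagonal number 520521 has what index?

386

Set n(7n−5)/2 = 520521, giving 7n² − 5n − 1041042 = 0.
So n = (5 + 5399) / 14 = 5404/14 = 386.
Check: 386·(7·386 − 5)/2 = 520521. ✓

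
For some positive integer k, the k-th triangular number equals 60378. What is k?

Set n(n+1)/2 = 60378, giving n² + n − 120756 = 0.
The discriminant is 1 + 8·60378 = 483025, and √483025 = 695.
So n = (-1 + 695) / 2 = 694/2 = 347.
Check: 347·348/2 = 60378. ✓

347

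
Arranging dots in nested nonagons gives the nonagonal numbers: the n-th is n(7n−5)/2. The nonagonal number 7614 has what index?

47

Set n(7n−5)/2 = 7614, giving 7n² − 5n − 15228 = 0.
The discriminant is 25 + 56·7614 = 426409, and √426409 = 653.
So n = (5 + 653) / 14 = 658/14 = 47.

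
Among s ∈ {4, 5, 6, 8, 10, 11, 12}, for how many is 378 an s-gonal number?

s = 4: P(4, 19) = 361 and P(4, 20) = 400; 378 is not s-gonal.
s = 5: P(5, 16) = 376 and P(5, 17) = 425; 378 is not s-gonal.
s = 6: P(6, 14) = 378. ✓
s = 8: P(8, 11) = 341 and P(8, 12) = 408; 378 is not s-gonal.
s = 10: P(10, 10) = 370 and P(10, 11) = 451; 378 is not s-gonal.
s = 11: P(11, 9) = 333 and P(11, 10) = 415; 378 is not s-gonal.
s = 12: P(12, 9) = 369 and P(12, 10) = 460; 378 is not s-gonal.
Hits: s ∈ {6} → 1.

1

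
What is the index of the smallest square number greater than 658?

Solve n² > 658 for integer n.
The largest n with value ≤ 658 is 25 (since 625 ≤ 658 < 676), so the first above is n = 26, value 676.

26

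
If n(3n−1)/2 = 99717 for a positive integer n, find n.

258

Set n(3n−1)/2 = 99717, giving 3n² − n − 199434 = 0.
The discriminant is 1 + 24·99717 = 2393209, and √2393209 = 1547.
So n = (1 + 1547) / 6 = 1548/6 = 258.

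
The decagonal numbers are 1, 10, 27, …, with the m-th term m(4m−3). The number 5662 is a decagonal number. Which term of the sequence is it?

Set n(4n−3) = 5662, giving 4n² − 3n − 5662 = 0.
So n = (3 + 301) / 8 = 304/8 = 38.
Check: 38·(4·38 − 3) = 5662. ✓

38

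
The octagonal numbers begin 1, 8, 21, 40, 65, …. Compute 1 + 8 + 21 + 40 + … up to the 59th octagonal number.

Σ i(3i−2) = 3Σi² − 2Σi over i = 1..59.
Σi = 1770 and Σi² = 70210.
3·70210 − 2·1770 = 207090.

207090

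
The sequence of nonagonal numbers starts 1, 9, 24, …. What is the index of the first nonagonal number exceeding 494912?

377

Solve n(7n−5)/2 > 494912 for integer n.
The largest n with value ≤ 494912 is 376 (since 493876 ≤ 494912 < 496509), so the first above is n = 377, value 496509.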